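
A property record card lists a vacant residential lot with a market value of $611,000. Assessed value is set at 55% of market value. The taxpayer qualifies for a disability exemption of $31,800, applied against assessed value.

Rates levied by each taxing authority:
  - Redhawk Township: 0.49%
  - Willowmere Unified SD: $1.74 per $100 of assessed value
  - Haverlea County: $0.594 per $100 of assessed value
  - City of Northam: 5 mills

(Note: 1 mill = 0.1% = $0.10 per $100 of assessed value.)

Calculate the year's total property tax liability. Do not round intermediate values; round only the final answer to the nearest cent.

Assessed value = $611,000 × 0.55 = $336,050
Taxable value = $336,050 − $31,800 = $304,250
Redhawk Township: $304,250 × 0.0049 = $1,490.825
Willowmere Unified SD: $304,250 × 0.0174 = $5,293.95
Haverlea County: $304,250 × 0.00594 = $1,807.245
City of Northam: $304,250 × 0.005 = $1,521.25
Total = $10,113.27

$10,113.27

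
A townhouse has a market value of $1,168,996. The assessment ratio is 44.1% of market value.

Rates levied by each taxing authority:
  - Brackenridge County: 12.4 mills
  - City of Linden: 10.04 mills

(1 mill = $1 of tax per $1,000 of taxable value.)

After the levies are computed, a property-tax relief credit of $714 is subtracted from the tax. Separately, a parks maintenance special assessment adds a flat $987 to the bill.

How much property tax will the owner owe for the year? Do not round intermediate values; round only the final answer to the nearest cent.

Assessed value = $1,168,996 × 0.441 = $515,527.236
Brackenridge County: $515,527.236 × 0.0124 = $6,392.5377264
City of Linden: $515,527.236 × 0.01004 = $5,175.89344944
Levies subtotal = $11,568.43117584
After credit = $11,568.43117584 − $714 = $10,854.43117584
Total = $10,854.43117584 + $987 = $11,841.43117584

$11,841.43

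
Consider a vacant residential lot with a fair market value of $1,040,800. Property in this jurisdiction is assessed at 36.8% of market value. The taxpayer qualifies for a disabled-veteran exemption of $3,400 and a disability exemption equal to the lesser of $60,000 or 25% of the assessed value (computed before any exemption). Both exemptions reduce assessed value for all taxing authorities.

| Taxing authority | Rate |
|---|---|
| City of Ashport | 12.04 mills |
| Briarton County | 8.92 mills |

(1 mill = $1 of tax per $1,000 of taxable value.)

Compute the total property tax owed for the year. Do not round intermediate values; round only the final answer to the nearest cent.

Assessed value = $1,040,800 × 0.368 = $383,014.4
Disability exemption = min($60,000, 25% × $383,014.4) = min($60,000, $95,753.6) = $60,000 (dollar cap binds)
Taxable value = $383,014.4 − $3,400 − $60,000 = $319,614.4
City of Ashport: $319,614.4 × 0.01204 = $3,848.157376
Briarton County: $319,614.4 × 0.00892 = $2,850.960448
Total = $6,699.117824

$6,699.12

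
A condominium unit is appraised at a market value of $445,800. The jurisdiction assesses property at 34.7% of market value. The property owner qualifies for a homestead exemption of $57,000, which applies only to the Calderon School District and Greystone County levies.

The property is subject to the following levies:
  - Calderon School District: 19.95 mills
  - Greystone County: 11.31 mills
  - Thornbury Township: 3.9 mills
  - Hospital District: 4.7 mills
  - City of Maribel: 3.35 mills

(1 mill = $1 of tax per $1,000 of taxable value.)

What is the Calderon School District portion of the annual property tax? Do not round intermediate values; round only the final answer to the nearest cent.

Assessed value = $445,800 × 0.347 = $154,692.6
Calderon School District taxable value = $154,692.6 − $57,000 = $97,692.6
Calderon School District levy = $97,692.6 × 0.01995 = $1,948.96737

$1,948.97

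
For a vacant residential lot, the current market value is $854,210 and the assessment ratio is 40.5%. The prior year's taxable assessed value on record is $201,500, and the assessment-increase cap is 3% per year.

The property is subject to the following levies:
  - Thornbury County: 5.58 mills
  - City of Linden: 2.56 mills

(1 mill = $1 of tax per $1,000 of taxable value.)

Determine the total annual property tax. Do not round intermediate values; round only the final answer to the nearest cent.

Uncapped assessed value = $854,210 × 0.405 = $345,955.05
Cap limit = $201,500 × 1.03 = $207,545
Taxable assessed value = min($345,955.05, $207,545) = $207,545 (cap binds)
Thornbury County: $207,545 × 0.00558 = $1,158.1011
City of Linden: $207,545 × 0.00256 = $531.3152
Total = $1,689.4163

$1,689.42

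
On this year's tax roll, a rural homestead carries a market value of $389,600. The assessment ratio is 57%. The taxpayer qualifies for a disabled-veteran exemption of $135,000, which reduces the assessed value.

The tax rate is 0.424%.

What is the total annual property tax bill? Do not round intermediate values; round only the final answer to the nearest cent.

$369.19

Assessed value = $389,600 × 0.57 = $222,072
Taxable value = $222,072 − $135,000 = $87,072
Tax = $87,072 × 0.00424 = $369.18528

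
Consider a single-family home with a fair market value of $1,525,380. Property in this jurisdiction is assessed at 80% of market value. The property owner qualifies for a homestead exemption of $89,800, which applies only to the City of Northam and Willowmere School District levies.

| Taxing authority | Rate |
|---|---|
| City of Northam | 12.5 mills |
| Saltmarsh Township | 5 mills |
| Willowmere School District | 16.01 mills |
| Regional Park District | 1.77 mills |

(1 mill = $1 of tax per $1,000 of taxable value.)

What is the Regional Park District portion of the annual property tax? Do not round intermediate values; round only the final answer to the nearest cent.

Assessed value = $1,525,380 × 0.8 = $1,220,304
Regional Park District taxable value = $1,220,304 (exemption does not apply)
Regional Park District levy = $1,220,304 × 0.00177 = $2,159.93808

$2,159.94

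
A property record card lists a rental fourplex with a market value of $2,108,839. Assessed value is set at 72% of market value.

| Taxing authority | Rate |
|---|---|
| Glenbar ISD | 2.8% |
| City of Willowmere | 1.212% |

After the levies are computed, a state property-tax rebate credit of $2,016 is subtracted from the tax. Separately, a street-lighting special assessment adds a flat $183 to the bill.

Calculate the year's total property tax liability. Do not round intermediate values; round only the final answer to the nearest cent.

$59,083.77

Assessed value = $2,108,839 × 0.72 = $1,518,364.08
Glenbar ISD: $1,518,364.08 × 0.028 = $42,514.19424
City of Willowmere: $1,518,364.08 × 0.01212 = $18,402.5726496
Levies subtotal = $60,916.7668896
After credit = $60,916.7668896 − $2,016 = $58,900.7668896
Total = $58,900.7668896 + $183 = $59,083.7668896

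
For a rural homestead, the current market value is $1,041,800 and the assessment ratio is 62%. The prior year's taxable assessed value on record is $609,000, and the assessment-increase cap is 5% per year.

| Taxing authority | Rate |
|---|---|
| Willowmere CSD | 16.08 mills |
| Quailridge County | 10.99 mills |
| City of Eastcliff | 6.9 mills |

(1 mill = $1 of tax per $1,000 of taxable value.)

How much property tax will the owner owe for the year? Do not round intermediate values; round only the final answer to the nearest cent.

Uncapped assessed value = $1,041,800 × 0.62 = $645,916
Cap limit = $609,000 × 1.05 = $639,450
Taxable assessed value = min($645,916, $639,450) = $639,450 (cap binds)
Willowmere CSD: $639,450 × 0.01608 = $10,282.356
Quailridge County: $639,450 × 0.01099 = $7,027.5555
City of Eastcliff: $639,450 × 0.0069 = $4,412.205
Total = $21,722.1165

$21,722.12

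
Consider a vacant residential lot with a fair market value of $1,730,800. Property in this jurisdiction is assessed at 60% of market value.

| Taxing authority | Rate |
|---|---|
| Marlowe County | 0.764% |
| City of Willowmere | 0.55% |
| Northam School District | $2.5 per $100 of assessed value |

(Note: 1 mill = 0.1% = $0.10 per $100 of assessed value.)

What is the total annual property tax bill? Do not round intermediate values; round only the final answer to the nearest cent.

Assessed value = $1,730,800 × 0.6 = $1,038,480
Marlowe County: $1,038,480 × 0.00764 = $7,933.9872
City of Willowmere: $1,038,480 × 0.0055 = $5,711.64
Northam School District: $1,038,480 × 0.025 = $25,962
Total = $39,607.6272

$39,607.63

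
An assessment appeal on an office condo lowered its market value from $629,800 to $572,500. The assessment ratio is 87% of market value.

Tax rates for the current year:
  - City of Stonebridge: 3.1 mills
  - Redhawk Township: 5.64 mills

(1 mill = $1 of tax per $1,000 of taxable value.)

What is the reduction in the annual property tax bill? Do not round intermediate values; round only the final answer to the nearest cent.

Old assessed value = $629,800 × 0.87 = $547,926
New assessed value = $572,500 × 0.87 = $498,075
Combined rate = 0.0031 + 0.00564 = 0.00874
Old tax = $547,926 × 0.00874 = $4,788.87324
New tax = $498,075 × 0.00874 = $4,353.1755
Reduction = $4,788.87324 − $4,353.1755 = $435.69774

$435.70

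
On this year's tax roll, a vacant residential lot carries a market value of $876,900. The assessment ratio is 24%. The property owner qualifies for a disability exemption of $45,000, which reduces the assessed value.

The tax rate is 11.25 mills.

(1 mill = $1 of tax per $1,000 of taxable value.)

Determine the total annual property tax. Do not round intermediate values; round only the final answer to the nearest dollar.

$1,861

Assessed value = $876,900 × 0.24 = $210,456
Taxable value = $210,456 − $45,000 = $165,456
Tax = $165,456 × 0.01125 = $1,861.38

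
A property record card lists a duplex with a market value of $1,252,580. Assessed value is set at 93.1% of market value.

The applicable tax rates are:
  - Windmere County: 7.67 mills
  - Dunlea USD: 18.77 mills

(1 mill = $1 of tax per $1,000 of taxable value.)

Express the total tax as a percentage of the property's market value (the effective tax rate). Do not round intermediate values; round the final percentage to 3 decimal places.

Assessed value = $1,252,580 × 0.931 = $1,166,151.98
Windmere County: $1,166,151.98 × 0.00767 = $8,944.3856866
Dunlea USD: $1,166,151.98 × 0.01877 = $21,888.6726646
Total tax = $30,833.0583512
Effective rate = $30,833.0583512 ÷ $1,252,580 = 2.462% of market value

2.462%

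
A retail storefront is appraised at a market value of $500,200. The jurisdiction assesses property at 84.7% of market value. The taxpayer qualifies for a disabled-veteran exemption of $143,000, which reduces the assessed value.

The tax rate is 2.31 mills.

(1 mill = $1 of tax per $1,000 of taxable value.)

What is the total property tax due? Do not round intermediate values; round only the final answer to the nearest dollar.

Assessed value = $500,200 × 0.847 = $423,669.4
Taxable value = $423,669.4 − $143,000 = $280,669.4
Tax = $280,669.4 × 0.00231 = $648.346314

$648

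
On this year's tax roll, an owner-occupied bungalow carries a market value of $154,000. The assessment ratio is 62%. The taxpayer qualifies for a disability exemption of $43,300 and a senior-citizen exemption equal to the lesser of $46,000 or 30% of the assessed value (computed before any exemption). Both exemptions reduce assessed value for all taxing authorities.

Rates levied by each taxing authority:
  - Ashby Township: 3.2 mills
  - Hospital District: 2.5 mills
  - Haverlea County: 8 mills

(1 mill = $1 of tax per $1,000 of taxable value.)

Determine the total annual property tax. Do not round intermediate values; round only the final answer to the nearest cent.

$322.44

Assessed value = $154,000 × 0.62 = $95,480
Senior-citizen exemption = min($46,000, 30% × $95,480) = min($46,000, $28,644) = $28,644 (percentage binds)
Taxable value = $95,480 − $43,300 − $28,644 = $23,536
Ashby Township: $23,536 × 0.0032 = $75.3152
Hospital District: $23,536 × 0.0025 = $58.84
Haverlea County: $23,536 × 0.008 = $188.288
Total = $322.4432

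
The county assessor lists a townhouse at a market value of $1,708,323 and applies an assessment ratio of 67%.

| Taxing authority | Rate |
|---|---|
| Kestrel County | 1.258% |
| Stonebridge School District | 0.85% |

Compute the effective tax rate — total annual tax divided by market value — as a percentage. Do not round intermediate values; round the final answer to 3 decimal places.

Assessed value = $1,708,323 × 0.67 = $1,144,576.41
Kestrel County: $1,144,576.41 × 0.01258 = $14,398.7712378
Stonebridge School District: $1,144,576.41 × 0.0085 = $9,728.899485
Total tax = $24,127.6707228
Effective rate = $24,127.6707228 ÷ $1,708,323 = 1.412% of market value

1.412%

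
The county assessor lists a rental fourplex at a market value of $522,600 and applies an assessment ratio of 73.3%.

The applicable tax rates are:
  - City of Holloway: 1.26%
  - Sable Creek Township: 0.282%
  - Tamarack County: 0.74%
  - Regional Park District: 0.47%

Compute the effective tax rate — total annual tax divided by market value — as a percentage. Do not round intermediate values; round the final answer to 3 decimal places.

Assessed value = $522,600 × 0.733 = $383,065.8
City of Holloway: $383,065.8 × 0.0126 = $4,826.62908
Sable Creek Township: $383,065.8 × 0.00282 = $1,080.245556
Tamarack County: $383,065.8 × 0.0074 = $2,834.68692
Regional Park District: $383,065.8 × 0.0047 = $1,800.40926
Total tax = $10,541.970816
Effective rate = $10,541.970816 ÷ $522,600 = 2.017% of market value

2.017%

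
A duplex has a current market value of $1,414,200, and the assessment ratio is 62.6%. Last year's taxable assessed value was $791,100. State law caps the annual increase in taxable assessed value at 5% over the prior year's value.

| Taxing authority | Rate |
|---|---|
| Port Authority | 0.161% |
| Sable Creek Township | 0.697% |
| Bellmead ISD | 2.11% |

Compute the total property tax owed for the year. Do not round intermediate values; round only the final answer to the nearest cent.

Uncapped assessed value = $1,414,200 × 0.626 = $885,289.2
Cap limit = $791,100 × 1.05 = $830,655
Taxable assessed value = min($885,289.2, $830,655) = $830,655 (cap binds)
Port Authority: $830,655 × 0.00161 = $1,337.35455
Sable Creek Township: $830,655 × 0.00697 = $5,789.66535
Bellmead ISD: $830,655 × 0.0211 = $17,526.8205
Total = $24,653.8404

$24,653.84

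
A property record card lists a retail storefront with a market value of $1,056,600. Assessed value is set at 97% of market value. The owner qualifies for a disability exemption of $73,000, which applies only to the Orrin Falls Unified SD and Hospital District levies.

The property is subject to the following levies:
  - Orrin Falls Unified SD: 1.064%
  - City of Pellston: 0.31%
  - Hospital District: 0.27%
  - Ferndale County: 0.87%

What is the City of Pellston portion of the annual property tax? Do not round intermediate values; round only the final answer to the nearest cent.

$3,177.20

Assessed value = $1,056,600 × 0.97 = $1,024,902
City of Pellston taxable value = $1,024,902 (exemption does not apply)
City of Pellston levy = $1,024,902 × 0.0031 = $3,177.1962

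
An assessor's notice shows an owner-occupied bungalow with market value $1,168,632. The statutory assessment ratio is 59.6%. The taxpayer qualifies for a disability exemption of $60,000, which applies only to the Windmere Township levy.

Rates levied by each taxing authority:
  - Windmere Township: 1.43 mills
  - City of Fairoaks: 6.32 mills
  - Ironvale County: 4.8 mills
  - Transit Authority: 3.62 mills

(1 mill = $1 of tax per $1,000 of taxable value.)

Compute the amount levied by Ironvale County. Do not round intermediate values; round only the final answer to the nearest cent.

Assessed value = $1,168,632 × 0.596 = $696,504.672
Ironvale County taxable value = $696,504.672 (exemption does not apply)
Ironvale County levy = $696,504.672 × 0.0048 = $3,343.2224256

$3,343.22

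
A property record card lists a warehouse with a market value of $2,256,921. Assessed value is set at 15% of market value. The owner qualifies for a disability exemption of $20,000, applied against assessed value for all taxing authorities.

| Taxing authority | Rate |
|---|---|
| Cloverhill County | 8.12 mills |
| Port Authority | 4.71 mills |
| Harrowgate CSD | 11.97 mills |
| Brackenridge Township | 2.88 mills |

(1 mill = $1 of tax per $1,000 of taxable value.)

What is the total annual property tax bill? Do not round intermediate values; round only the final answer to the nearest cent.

Assessed value = $2,256,921 × 0.15 = $338,538.15
Taxable value = $338,538.15 − $20,000 = $318,538.15
Cloverhill County: $318,538.15 × 0.00812 = $2,586.529778
Port Authority: $318,538.15 × 0.00471 = $1,500.3146865
Harrowgate CSD: $318,538.15 × 0.01197 = $3,812.9016555
Brackenridge Township: $318,538.15 × 0.00288 = $917.389872
Total = $2,586.529778 + $1,500.3146865 + $3,812.9016555 + $917.389872 = $8,817.135992

$8,817.14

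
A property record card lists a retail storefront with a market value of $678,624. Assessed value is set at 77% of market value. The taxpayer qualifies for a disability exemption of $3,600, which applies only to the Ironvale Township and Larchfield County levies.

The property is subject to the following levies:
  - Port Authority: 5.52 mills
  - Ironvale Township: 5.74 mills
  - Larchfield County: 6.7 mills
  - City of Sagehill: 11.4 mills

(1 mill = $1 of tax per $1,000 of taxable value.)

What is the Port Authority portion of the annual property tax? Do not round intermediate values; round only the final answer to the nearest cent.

$2,884.42

Assessed value = $678,624 × 0.77 = $522,540.48
Port Authority taxable value = $522,540.48 (exemption does not apply)
Port Authority levy = $522,540.48 × 0.00552 = $2,884.4234496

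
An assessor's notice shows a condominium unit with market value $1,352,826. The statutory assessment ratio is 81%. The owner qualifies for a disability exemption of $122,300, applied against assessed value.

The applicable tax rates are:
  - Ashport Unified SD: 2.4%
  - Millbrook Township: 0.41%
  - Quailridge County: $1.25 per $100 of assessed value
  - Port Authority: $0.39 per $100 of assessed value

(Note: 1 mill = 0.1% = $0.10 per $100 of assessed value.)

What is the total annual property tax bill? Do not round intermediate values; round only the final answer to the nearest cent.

Assessed value = $1,352,826 × 0.81 = $1,095,789.06
Taxable value = $1,095,789.06 − $122,300 = $973,489.06
Ashport Unified SD: $973,489.06 × 0.024 = $23,363.73744
Millbrook Township: $973,489.06 × 0.0041 = $3,991.305146
Quailridge County: $973,489.06 × 0.0125 = $12,168.61325
Port Authority: $973,489.06 × 0.0039 = $3,796.607334
Total = $43,320.26317

$43,320.26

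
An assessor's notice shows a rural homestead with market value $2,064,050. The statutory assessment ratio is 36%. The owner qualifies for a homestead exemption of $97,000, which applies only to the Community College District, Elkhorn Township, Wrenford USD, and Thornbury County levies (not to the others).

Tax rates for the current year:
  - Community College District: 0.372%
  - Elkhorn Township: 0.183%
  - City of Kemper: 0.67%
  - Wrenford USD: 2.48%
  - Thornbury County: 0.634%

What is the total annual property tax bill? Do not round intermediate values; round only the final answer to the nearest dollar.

$28,682

Assessed value = $2,064,050 × 0.36 = $743,058
Community College District: ($743,058 − $97,000) × 0.00372 = $646,058 × 0.00372 = $2,403.33576
Elkhorn Township: ($743,058 − $97,000) × 0.00183 = $646,058 × 0.00183 = $1,182.28614
City of Kemper: $743,058 × 0.0067 = $4,978.4886
Wrenford USD: ($743,058 − $97,000) × 0.0248 = $646,058 × 0.0248 = $16,022.2384
Thornbury County: ($743,058 − $97,000) × 0.00634 = $646,058 × 0.00634 = $4,096.00772
Total = $28,682.35662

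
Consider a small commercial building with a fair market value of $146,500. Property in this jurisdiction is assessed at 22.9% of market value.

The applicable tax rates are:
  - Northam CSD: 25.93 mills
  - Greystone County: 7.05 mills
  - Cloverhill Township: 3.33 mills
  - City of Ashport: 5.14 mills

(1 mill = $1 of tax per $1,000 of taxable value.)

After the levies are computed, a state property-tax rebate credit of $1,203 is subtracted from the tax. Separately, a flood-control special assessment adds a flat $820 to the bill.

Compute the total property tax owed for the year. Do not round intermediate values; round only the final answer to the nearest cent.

$1,007.59

Assessed value = $146,500 × 0.229 = $33,548.5
Northam CSD: $33,548.5 × 0.02593 = $869.912605
Greystone County: $33,548.5 × 0.00705 = $236.516925
Cloverhill Township: $33,548.5 × 0.00333 = $111.716505
City of Ashport: $33,548.5 × 0.00514 = $172.43929
Levies subtotal = $1,390.585325
After credit = $1,390.585325 − $1,203 = $187.585325
Total = $187.585325 + $820 = $1,007.585325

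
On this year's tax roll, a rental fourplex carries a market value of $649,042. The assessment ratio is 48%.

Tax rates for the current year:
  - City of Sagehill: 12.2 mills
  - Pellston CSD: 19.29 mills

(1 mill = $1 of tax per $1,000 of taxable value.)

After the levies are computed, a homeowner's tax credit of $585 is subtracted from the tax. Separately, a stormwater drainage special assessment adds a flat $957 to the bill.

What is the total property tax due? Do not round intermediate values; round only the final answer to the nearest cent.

Assessed value = $649,042 × 0.48 = $311,540.16
City of Sagehill: $311,540.16 × 0.0122 = $3,800.789952
Pellston CSD: $311,540.16 × 0.01929 = $6,009.6096864
Levies subtotal = $9,810.3996384
After credit = $9,810.3996384 − $585 = $9,225.3996384
Total = $9,225.3996384 + $957 = $10,182.3996384

$10,182.40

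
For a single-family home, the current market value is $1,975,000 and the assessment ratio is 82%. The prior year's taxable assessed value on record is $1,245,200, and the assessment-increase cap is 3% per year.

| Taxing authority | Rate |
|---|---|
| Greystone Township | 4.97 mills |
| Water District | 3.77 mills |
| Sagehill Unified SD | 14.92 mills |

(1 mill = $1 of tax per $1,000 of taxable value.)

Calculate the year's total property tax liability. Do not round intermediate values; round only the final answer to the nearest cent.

$30,345.27

Uncapped assessed value = $1,975,000 × 0.82 = $1,619,500
Cap limit = $1,245,200 × 1.03 = $1,282,556
Taxable assessed value = min($1,619,500, $1,282,556) = $1,282,556 (cap binds)
Greystone Township: $1,282,556 × 0.00497 = $6,374.30332
Water District: $1,282,556 × 0.00377 = $4,835.23612
Sagehill Unified SD: $1,282,556 × 0.01492 = $19,135.73552
Total = $30,345.27496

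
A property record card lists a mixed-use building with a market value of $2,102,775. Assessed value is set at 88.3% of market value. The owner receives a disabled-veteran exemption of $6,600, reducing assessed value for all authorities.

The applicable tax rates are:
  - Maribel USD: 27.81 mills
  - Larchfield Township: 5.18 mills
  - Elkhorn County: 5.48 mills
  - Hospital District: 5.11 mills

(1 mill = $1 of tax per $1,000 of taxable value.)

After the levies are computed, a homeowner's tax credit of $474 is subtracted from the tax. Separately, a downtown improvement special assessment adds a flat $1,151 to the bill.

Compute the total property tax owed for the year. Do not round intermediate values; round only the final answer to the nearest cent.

$81,306.55

Assessed value = $2,102,775 × 0.883 = $1,856,750.325
Taxable value = $1,856,750.325 − $6,600 = $1,850,150.325
Maribel USD: $1,850,150.325 × 0.02781 = $51,452.68053825
Larchfield Township: $1,850,150.325 × 0.00518 = $9,583.7786835
Elkhorn County: $1,850,150.325 × 0.00548 = $10,138.823781
Hospital District: $1,850,150.325 × 0.00511 = $9,454.26816075
Levies subtotal = $80,629.5511635
After credit = $80,629.5511635 − $474 = $80,155.5511635
Total = $80,155.5511635 + $1,151 = $81,306.5511635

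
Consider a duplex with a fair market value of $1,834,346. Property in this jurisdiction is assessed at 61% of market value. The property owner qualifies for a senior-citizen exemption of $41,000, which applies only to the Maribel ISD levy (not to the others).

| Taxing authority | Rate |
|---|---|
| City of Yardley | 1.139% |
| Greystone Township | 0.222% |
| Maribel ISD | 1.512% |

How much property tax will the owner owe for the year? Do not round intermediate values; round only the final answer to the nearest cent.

Assessed value = $1,834,346 × 0.61 = $1,118,951.06
City of Yardley: $1,118,951.06 × 0.01139 = $12,744.8525734
Greystone Township: $1,118,951.06 × 0.00222 = $2,484.0713532
Maribel ISD: ($1,118,951.06 − $41,000) × 0.01512 = $1,077,951.06 × 0.01512 = $16,298.6200272
Total = $31,527.5439538

$31,527.54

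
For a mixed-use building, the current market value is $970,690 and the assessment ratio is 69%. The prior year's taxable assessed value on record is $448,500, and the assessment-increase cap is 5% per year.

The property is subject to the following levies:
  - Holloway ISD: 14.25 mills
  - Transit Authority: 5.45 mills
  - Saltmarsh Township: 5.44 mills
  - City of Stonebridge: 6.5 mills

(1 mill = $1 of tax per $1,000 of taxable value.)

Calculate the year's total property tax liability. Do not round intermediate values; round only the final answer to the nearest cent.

Uncapped assessed value = $970,690 × 0.69 = $669,776.1
Cap limit = $448,500 × 1.05 = $470,925
Taxable assessed value = min($669,776.1, $470,925) = $470,925 (cap binds)
Holloway ISD: $470,925 × 0.01425 = $6,710.68125
Transit Authority: $470,925 × 0.00545 = $2,566.54125
Saltmarsh Township: $470,925 × 0.00544 = $2,561.832
City of Stonebridge: $470,925 × 0.0065 = $3,061.0125
Total = $14,900.067

$14,900.07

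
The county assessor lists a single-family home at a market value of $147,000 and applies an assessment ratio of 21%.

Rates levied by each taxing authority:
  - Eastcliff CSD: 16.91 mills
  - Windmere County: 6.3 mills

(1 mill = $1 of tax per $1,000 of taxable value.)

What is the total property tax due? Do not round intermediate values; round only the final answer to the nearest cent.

$716.49

Assessed value = $147,000 × 0.21 = $30,870
Eastcliff CSD: $30,870 × 0.01691 = $522.0117
Windmere County: $30,870 × 0.0063 = $194.481
Total = $522.0117 + $194.481 = $716.4927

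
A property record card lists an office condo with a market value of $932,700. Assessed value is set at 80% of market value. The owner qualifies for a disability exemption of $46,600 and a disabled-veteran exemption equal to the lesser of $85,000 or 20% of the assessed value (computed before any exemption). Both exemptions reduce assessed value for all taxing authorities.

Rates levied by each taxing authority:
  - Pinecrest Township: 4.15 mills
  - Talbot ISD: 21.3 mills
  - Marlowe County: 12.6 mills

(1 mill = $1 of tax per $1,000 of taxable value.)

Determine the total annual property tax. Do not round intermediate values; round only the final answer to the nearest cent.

Assessed value = $932,700 × 0.8 = $746,160
Disabled-veteran exemption = min($85,000, 20% × $746,160) = min($85,000, $149,232) = $85,000 (dollar cap binds)
Taxable value = $746,160 − $46,600 − $85,000 = $614,560
Pinecrest Township: $614,560 × 0.00415 = $2,550.424
Talbot ISD: $614,560 × 0.0213 = $13,090.128
Marlowe County: $614,560 × 0.0126 = $7,743.456
Total = $23,384.008

$23,384.01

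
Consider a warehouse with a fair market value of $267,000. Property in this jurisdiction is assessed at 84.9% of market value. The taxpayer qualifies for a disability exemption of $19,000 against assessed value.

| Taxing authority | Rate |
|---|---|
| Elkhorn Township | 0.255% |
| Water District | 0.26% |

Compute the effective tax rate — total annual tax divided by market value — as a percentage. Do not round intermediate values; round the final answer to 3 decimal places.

0.401%

Assessed value = $267,000 × 0.849 = $226,683
Taxable value = $226,683 − $19,000 = $207,683
Elkhorn Township: $207,683 × 0.00255 = $529.59165
Water District: $207,683 × 0.0026 = $539.9758
Total tax = $1,069.56745
Effective rate = $1,069.56745 ÷ $267,000 = 0.401% of market value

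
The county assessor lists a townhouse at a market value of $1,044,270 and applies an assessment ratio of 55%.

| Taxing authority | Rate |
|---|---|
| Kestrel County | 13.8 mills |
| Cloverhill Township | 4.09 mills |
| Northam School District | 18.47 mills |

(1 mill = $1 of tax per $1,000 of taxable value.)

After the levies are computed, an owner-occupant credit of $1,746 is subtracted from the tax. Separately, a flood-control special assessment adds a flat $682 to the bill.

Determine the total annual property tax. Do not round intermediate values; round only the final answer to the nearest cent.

$19,819.31

Assessed value = $1,044,270 × 0.55 = $574,348.5
Kestrel County: $574,348.5 × 0.0138 = $7,926.0093
Cloverhill Township: $574,348.5 × 0.00409 = $2,349.085365
Northam School District: $574,348.5 × 0.01847 = $10,608.216795
Levies subtotal = $20,883.31146
After credit = $20,883.31146 − $1,746 = $19,137.31146
Total = $19,137.31146 + $682 = $19,819.31146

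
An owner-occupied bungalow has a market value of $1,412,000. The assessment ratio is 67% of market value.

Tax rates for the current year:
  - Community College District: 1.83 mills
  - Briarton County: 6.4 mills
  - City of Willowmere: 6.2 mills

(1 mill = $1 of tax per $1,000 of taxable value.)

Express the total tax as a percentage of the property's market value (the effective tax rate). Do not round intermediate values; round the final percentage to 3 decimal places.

0.967%

Assessed value = $1,412,000 × 0.67 = $946,040
Community College District: $946,040 × 0.00183 = $1,731.2532
Briarton County: $946,040 × 0.0064 = $6,054.656
City of Willowmere: $946,040 × 0.0062 = $5,865.448
Total tax = $13,651.3572
Effective rate = $13,651.3572 ÷ $1,412,000 = 0.967% of market value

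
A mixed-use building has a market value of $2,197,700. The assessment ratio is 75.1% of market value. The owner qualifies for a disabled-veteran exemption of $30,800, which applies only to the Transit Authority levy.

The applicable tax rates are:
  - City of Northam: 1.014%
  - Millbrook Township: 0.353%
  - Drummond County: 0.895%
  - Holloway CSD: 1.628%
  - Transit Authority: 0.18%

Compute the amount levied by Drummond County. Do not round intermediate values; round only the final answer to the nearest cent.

Assessed value = $2,197,700 × 0.751 = $1,650,472.7
Drummond County taxable value = $1,650,472.7 (exemption does not apply)
Drummond County levy = $1,650,472.7 × 0.00895 = $14,771.730665

$14,771.73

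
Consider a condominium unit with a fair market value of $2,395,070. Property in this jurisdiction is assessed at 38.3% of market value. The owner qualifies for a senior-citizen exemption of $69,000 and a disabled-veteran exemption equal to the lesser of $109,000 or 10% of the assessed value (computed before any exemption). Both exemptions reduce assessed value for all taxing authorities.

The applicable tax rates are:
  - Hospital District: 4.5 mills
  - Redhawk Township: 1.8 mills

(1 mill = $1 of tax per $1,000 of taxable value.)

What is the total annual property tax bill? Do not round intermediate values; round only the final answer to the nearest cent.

Assessed value = $2,395,070 × 0.383 = $917,311.81
Disabled-veteran exemption = min($109,000, 10% × $917,311.81) = min($109,000, $91,731.181) = $91,731.181 (percentage binds)
Taxable value = $917,311.81 − $69,000 − $91,731.181 = $756,580.629
Hospital District: $756,580.629 × 0.0045 = $3,404.6128305
Redhawk Township: $756,580.629 × 0.0018 = $1,361.8451322
Total = $4,766.4579627

$4,766.46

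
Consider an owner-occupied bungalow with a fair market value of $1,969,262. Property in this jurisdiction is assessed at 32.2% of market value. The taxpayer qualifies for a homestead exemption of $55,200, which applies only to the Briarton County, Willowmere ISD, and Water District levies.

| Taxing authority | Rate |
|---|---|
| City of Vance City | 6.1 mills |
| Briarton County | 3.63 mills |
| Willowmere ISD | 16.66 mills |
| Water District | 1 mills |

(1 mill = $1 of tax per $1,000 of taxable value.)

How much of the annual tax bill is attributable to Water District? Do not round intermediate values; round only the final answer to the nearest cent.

Assessed value = $1,969,262 × 0.322 = $634,102.364
Water District taxable value = $634,102.364 − $55,200 = $578,902.364
Water District levy = $578,902.364 × 0.001 = $578.902364

$578.90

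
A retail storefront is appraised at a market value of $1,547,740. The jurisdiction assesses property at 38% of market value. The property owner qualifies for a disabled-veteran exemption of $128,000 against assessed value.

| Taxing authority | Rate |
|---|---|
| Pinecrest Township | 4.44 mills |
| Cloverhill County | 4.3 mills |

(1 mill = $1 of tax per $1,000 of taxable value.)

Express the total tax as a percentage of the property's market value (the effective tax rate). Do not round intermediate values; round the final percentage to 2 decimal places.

Assessed value = $1,547,740 × 0.38 = $588,141.2
Taxable value = $588,141.2 − $128,000 = $460,141.2
Pinecrest Township: $460,141.2 × 0.00444 = $2,043.026928
Cloverhill County: $460,141.2 × 0.0043 = $1,978.60716
Total tax = $4,021.634088
Effective rate = $4,021.634088 ÷ $1,547,740 = 0.26% of market value

0.26%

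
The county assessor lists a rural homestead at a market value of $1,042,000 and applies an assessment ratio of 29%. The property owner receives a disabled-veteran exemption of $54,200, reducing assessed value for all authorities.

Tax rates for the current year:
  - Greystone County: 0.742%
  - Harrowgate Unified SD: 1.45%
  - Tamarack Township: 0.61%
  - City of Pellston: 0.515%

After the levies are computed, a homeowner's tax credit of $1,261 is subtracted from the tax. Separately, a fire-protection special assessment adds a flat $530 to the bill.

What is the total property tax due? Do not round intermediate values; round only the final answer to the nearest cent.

$7,494.50

Assessed value = $1,042,000 × 0.29 = $302,180
Taxable value = $302,180 − $54,200 = $247,980
Greystone County: $247,980 × 0.00742 = $1,840.0116
Harrowgate Unified SD: $247,980 × 0.0145 = $3,595.71
Tamarack Township: $247,980 × 0.0061 = $1,512.678
City of Pellston: $247,980 × 0.00515 = $1,277.097
Levies subtotal = $8,225.4966
After credit = $8,225.4966 − $1,261 = $6,964.4966
Total = $6,964.4966 + $530 = $7,494.4966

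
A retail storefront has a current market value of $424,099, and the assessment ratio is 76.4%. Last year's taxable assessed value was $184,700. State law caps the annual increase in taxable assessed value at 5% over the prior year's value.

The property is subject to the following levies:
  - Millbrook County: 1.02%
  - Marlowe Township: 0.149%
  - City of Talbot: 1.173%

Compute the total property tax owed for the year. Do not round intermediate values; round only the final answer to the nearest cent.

$4,541.96

Uncapped assessed value = $424,099 × 0.764 = $324,011.636
Cap limit = $184,700 × 1.05 = $193,935
Taxable assessed value = min($324,011.636, $193,935) = $193,935 (cap binds)
Millbrook County: $193,935 × 0.0102 = $1,978.137
Marlowe Township: $193,935 × 0.00149 = $288.96315
City of Talbot: $193,935 × 0.01173 = $2,274.85755
Total = $4,541.9577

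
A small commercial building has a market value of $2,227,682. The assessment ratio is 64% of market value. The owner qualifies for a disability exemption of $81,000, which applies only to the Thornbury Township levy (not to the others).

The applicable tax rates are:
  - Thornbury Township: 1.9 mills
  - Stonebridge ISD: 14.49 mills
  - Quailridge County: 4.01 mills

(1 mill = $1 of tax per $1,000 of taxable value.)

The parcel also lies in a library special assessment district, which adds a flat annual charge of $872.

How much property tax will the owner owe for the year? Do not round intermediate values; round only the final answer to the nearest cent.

Assessed value = $2,227,682 × 0.64 = $1,425,716.48
Thornbury Township: ($1,425,716.48 − $81,000) × 0.0019 = $1,344,716.48 × 0.0019 = $2,554.961312
Stonebridge ISD: $1,425,716.48 × 0.01449 = $20,658.6317952
Quailridge County: $1,425,716.48 × 0.00401 = $5,717.1230848
Levies subtotal = $28,930.716192
Total = $28,930.716192 + $872 = $29,802.716192

$29,802.72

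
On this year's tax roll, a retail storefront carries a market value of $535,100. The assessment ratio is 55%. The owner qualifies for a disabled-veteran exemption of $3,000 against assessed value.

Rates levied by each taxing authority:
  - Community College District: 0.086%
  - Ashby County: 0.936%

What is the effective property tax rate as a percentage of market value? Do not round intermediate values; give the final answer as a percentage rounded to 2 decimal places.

0.56%

Assessed value = $535,100 × 0.55 = $294,305
Taxable value = $294,305 − $3,000 = $291,305
Community College District: $291,305 × 0.00086 = $250.5223
Ashby County: $291,305 × 0.00936 = $2,726.6148
Total tax = $2,977.1371
Effective rate = $2,977.1371 ÷ $535,100 = 0.56% of market value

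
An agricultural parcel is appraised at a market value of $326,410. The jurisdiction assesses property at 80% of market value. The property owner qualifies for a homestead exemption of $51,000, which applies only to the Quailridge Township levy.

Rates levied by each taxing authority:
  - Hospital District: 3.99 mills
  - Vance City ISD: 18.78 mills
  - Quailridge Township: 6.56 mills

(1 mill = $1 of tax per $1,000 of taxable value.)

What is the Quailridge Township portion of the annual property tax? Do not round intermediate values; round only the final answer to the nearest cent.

Assessed value = $326,410 × 0.8 = $261,128
Quailridge Township taxable value = $261,128 − $51,000 = $210,128
Quailridge Township levy = $210,128 × 0.00656 = $1,378.43968

$1,378.44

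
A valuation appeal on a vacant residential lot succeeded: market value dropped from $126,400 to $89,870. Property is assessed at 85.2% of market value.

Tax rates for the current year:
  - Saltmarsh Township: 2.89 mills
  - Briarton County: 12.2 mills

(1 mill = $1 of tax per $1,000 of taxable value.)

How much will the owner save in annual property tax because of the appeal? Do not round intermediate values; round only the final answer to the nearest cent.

Old assessed value = $126,400 × 0.852 = $107,692.8
New assessed value = $89,870 × 0.852 = $76,569.24
Combined rate = 0.00289 + 0.0122 = 0.01509
Old tax = $107,692.8 × 0.01509 = $1,625.084352
New tax = $76,569.24 × 0.01509 = $1,155.4298316
Reduction = $1,625.084352 − $1,155.4298316 = $469.6545204

$469.65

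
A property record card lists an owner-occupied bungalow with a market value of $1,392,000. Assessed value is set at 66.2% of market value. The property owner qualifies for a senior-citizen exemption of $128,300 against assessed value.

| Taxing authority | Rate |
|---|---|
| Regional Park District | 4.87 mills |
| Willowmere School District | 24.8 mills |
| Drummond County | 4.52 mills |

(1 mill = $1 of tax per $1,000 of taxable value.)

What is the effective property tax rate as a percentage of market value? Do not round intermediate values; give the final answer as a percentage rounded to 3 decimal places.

Assessed value = $1,392,000 × 0.662 = $921,504
Taxable value = $921,504 − $128,300 = $793,204
Regional Park District: $793,204 × 0.00487 = $3,862.90348
Willowmere School District: $793,204 × 0.0248 = $19,671.4592
Drummond County: $793,204 × 0.00452 = $3,585.28208
Total tax = $27,119.64476
Effective rate = $27,119.64476 ÷ $1,392,000 = 1.948% of market value

1.948%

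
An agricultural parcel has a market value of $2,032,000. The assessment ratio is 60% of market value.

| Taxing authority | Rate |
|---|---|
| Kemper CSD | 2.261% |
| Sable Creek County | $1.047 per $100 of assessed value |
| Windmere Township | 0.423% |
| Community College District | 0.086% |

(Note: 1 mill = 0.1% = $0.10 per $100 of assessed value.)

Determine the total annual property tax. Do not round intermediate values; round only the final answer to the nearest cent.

Assessed value = $2,032,000 × 0.6 = $1,219,200
Kemper CSD: $1,219,200 × 0.02261 = $27,566.112
Sable Creek County: $1,219,200 × 0.01047 = $12,765.024
Windmere Township: $1,219,200 × 0.00423 = $5,157.216
Community College District: $1,219,200 × 0.00086 = $1,048.512
Total = $46,536.864

$46,536.86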